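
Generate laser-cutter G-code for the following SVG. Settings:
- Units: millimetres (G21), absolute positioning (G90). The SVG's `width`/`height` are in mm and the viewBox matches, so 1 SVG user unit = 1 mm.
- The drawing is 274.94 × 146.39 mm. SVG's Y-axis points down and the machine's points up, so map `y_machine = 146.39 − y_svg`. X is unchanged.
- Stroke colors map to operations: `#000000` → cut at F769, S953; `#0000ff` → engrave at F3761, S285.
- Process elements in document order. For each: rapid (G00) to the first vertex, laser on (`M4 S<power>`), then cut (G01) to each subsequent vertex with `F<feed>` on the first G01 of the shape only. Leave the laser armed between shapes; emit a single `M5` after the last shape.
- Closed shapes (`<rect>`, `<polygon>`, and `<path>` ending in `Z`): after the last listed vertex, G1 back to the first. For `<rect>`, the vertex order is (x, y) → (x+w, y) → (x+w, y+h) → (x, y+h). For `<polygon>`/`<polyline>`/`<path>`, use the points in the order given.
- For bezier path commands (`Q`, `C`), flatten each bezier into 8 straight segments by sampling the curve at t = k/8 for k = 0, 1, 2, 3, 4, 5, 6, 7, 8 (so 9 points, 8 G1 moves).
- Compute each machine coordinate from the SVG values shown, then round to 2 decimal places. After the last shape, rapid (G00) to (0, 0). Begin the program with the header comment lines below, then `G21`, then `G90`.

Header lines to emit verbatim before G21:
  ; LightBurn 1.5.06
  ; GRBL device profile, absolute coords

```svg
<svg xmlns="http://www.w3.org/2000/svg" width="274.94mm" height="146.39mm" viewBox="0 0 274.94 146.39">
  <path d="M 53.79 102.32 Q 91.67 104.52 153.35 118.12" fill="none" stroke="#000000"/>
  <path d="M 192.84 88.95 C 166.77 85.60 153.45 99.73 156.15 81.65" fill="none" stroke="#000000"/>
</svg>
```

Since the viewBox matches the mm dimensions, user units are millimetres directly. The only transform is the Y-flip y_m = 146.39 − y_svg.

Shape 1 is a quadratic bezier drawn with `<path>`. Its stroke #000000 means cut at S953, F769. After flipping Y the toolpath is (53.79,44.07) → (63.63,43.34) → (74.22,42.26) → (85.55,40.82) → (97.62,39.02) → (110.44,36.87) → (124.00,34.36) → (138.30,31.49) → (153.35,28.27).

Shape 2 is a cubic bezier drawn with `<path>`. Its stroke #000000 means cut at S953, F769. After flipping Y the toolpath is (192.84,57.44) → (183.67,57.97) → (175.73,57.45) → (169.06,56.45) → (163.71,55.57) → (159.70,55.37) → (157.08,56.44) → (155.88,59.37) → (156.15,64.74).

; LightBurn 1.5.06
; GRBL device profile, absolute coords
G21
G90
G00 X53.79 Y44.07
M4 S953
G01 X63.63 Y43.34 F769
G01 X74.22 Y42.26
G01 X85.55 Y40.82
G01 X97.62 Y39.02
G01 X110.44 Y36.87
G01 X124.00 Y34.36
G01 X138.30 Y31.49
G01 X153.35 Y28.27
G00 X192.84 Y57.44
M4 S953
G01 X183.67 Y57.97 F769
G01 X175.73 Y57.45
G01 X169.06 Y56.45
G01 X163.71 Y55.57
G01 X159.70 Y55.37
G01 X157.08 Y56.44
G01 X155.88 Y59.37
G01 X156.15 Y64.74
M5
G00 X0.00 Y0.00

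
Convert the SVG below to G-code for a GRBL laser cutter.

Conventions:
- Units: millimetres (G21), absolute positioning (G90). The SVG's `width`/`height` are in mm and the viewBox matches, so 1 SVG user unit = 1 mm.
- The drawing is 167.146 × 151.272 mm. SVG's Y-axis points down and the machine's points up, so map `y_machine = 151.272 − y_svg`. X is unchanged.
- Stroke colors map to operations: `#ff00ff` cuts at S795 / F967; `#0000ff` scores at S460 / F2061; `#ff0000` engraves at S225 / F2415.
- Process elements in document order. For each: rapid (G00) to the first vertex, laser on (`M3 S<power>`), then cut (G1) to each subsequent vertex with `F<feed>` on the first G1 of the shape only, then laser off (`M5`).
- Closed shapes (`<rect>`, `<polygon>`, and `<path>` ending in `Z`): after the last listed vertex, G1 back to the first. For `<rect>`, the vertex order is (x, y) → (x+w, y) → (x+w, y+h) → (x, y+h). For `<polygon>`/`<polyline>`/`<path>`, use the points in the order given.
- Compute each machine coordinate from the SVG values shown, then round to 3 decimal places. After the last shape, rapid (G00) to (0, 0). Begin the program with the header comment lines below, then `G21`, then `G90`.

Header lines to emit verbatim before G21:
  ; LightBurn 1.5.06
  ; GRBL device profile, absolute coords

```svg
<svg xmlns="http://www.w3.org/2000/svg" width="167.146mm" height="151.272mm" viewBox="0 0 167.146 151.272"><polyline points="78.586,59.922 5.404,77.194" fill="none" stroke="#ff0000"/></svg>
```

1 u = 1 mm; y_m = 151.272 − y.

[1] `<polyline>` line segment, #ff0000→engrave S225 F2415: (78.586,91.350) → (5.404,74.078)

; LightBurn 1.5.06
; GRBL device profile, absolute coords
G21
G90
G00 X78.586 Y91.350
M3 S225
G1 X5.404 Y74.078 F2415
M5
G00 X0.000 Y0.000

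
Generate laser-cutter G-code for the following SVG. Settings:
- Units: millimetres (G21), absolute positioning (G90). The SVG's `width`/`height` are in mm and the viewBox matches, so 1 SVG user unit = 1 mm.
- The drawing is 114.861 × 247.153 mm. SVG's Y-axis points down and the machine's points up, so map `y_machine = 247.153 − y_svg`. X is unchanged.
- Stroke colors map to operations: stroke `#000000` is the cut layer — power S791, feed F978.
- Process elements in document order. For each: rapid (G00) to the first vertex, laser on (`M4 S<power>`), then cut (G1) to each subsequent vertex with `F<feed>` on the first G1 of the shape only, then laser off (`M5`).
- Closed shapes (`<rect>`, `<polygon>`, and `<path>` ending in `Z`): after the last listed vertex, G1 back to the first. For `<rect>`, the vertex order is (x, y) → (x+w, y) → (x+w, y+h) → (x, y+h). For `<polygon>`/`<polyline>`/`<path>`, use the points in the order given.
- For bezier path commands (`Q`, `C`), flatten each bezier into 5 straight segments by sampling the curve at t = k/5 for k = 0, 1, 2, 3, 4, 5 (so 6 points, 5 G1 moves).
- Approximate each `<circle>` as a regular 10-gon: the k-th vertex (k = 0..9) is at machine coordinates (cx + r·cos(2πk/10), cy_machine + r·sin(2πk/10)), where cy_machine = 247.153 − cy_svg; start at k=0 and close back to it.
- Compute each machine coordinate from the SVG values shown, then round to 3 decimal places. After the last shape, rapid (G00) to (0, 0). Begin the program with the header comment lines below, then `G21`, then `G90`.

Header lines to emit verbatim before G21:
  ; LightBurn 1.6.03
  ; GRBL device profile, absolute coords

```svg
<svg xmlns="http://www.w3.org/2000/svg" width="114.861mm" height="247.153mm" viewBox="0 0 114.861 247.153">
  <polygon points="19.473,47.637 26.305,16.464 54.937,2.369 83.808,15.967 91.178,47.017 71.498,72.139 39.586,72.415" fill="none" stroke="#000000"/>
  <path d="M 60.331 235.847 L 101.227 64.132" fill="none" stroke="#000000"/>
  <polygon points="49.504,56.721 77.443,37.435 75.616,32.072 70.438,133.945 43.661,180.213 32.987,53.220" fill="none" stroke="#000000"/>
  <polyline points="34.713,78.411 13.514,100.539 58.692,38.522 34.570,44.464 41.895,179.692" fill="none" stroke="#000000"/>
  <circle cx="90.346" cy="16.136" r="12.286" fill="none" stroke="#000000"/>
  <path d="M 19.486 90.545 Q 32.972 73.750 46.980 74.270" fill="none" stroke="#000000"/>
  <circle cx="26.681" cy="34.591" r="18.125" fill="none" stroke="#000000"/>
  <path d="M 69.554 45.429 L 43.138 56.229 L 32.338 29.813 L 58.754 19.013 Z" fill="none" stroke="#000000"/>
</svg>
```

1 u = 1 mm; y_m = 247.153 − y.

[1] `<polygon>` regular polygon, #000000→cut S791 F978: (19.473,199.516) → (26.305,230.689) → (54.937,244.784) → (83.808,231.186) → (91.178,200.136) → (71.498,175.014) → (39.586,174.738) → (19.473,199.516) (closed)

[2] `<path>` line segment, #000000→cut S791 F978: (60.331,11.306) → (101.227,183.021)

[3] `<polygon>` closed polygon, #000000→cut S791 F978: (49.504,190.432) → (77.443,209.718) → (75.616,215.081) → (70.438,113.208) → (43.661,66.940) → (32.987,193.933) → (49.504,190.432) (closed)

[4] `<polyline>` open polyline, #000000→cut S791 F978: (34.713,168.742) → (13.514,146.614) → (58.692,208.631) → (34.570,202.689) → (41.895,67.461)

[5] `<circle>` circle, #000000→cut S791 F978: (102.632,231.017) → (100.286,238.239) → (94.143,242.702) → (86.549,242.702) → (80.406,238.239) → (78.060,231.017) → (80.406,223.795) → (86.549,219.332) → (94.143,219.332) → (100.286,223.795) → (102.632,231.017) (closed)

[6] `<path>` quadratic bezier, #000000→cut S791 F978: (19.486,156.608) → (24.901,162.633) → (30.358,167.274) → (35.857,170.529) → (41.398,172.398) → (46.980,172.883)

[7] `<circle>` circle, #000000→cut S791 F978: (44.806,212.562) → (41.344,223.216) → (32.282,229.800) → (21.080,229.800) → (12.018,223.216) → (8.556,212.562) → (12.018,201.908) → (21.080,195.324) → (32.282,195.324) → (41.344,201.908) → (44.806,212.562) (closed)

[8] `<path>` regular polygon, #000000→cut S791 F978: (69.554,201.724) → (43.138,190.924) → (32.338,217.340) → (58.754,228.140) → (69.554,201.724) (closed)

; LightBurn 1.6.03
; GRBL device profile, absolute coords
G21
G90
G00 X19.473 Y199.516
M4 S791
G1 X26.305 Y230.689 F978
G1 X54.937 Y244.784
G1 X83.808 Y231.186
G1 X91.178 Y200.136
G1 X71.498 Y175.014
G1 X39.586 Y174.738
G1 X19.473 Y199.516
M5
G00 X60.331 Y11.306
M4 S791
G1 X101.227 Y183.021 F978
M5
G00 X49.504 Y190.432
M4 S791
G1 X77.443 Y209.718 F978
G1 X75.616 Y215.081
G1 X70.438 Y113.208
G1 X43.661 Y66.940
G1 X32.987 Y193.933
G1 X49.504 Y190.432
M5
G00 X34.713 Y168.742
M4 S791
G1 X13.514 Y146.614 F978
G1 X58.692 Y208.631
G1 X34.570 Y202.689
G1 X41.895 Y67.461
M5
G00 X102.632 Y231.017
M4 S791
G1 X100.286 Y238.239 F978
G1 X94.143 Y242.702
G1 X86.549 Y242.702
G1 X80.406 Y238.239
G1 X78.060 Y231.017
G1 X80.406 Y223.795
G1 X86.549 Y219.332
G1 X94.143 Y219.332
G1 X100.286 Y223.795
G1 X102.632 Y231.017
M5
G00 X19.486 Y156.608
M4 S791
G1 X24.901 Y162.633 F978
G1 X30.358 Y167.274
G1 X35.857 Y170.529
G1 X41.398 Y172.398
G1 X46.980 Y172.883
M5
G00 X44.806 Y212.562
M4 S791
G1 X41.344 Y223.216 F978
G1 X32.282 Y229.800
G1 X21.080 Y229.800
G1 X12.018 Y223.216
G1 X8.556 Y212.562
G1 X12.018 Y201.908
G1 X21.080 Y195.324
G1 X32.282 Y195.324
G1 X41.344 Y201.908
G1 X44.806 Y212.562
M5
G00 X69.554 Y201.724
M4 S791
G1 X43.138 Y190.924 F978
G1 X32.338 Y217.340
G1 X58.754 Y228.140
G1 X69.554 Y201.724
M5
G00 X0.000 Y0.000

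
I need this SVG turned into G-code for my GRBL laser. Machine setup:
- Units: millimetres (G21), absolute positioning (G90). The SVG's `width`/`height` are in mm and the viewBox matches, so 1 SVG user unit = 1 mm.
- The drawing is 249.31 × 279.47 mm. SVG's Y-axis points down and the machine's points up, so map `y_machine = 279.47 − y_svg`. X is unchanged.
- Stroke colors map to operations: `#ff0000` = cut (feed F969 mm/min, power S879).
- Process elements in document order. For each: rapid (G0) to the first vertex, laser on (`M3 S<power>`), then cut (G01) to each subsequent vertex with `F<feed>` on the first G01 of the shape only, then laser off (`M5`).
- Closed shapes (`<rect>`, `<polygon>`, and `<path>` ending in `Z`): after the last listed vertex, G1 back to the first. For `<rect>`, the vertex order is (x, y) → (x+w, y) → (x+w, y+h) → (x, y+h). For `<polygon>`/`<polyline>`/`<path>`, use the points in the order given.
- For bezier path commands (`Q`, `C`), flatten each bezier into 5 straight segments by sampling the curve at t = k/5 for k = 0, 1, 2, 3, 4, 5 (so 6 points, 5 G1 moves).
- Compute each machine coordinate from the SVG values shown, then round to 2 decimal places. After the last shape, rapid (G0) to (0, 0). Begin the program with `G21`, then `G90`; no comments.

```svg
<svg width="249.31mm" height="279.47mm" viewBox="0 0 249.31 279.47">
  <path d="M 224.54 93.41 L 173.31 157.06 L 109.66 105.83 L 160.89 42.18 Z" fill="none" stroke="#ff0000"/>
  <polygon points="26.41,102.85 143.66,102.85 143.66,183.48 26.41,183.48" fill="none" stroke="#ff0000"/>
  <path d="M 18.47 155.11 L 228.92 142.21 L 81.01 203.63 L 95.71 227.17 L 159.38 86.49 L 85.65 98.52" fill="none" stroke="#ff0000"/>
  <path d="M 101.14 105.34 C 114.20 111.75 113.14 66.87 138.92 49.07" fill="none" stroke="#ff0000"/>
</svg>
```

G21
G90
G0 X224.54 Y186.06
M3 S879
G01 X173.31 Y122.41 F969
G01 X109.66 Y173.64
G01 X160.89 Y237.29
G01 X224.54 Y186.06
M5
G0 X26.41 Y176.62
M3 S879
G01 X143.66 Y176.62 F969
G01 X143.66 Y95.99
G01 X26.41 Y95.99
G01 X26.41 Y176.62
M5
G0 X18.47 Y124.36
M3 S879
G01 X228.92 Y137.26 F969
G01 X81.01 Y75.84
G01 X95.71 Y52.30
G01 X159.38 Y192.98
G01 X85.65 Y180.95
M5
G0 X101.14 Y174.13
M3 S879
G01 X107.61 Y175.81 F969
G01 X112.66 Y186.04
G01 X118.25 Y201.06
G01 X126.35 Y217.10
G01 X138.92 Y230.40
M5
G0 X0.00 Y0.00

viewBox `0 0 249.31 279.47` with mm width/height → 1 unit = 1 mm. Flip: y_m = 279.47 − y_svg.

**Shape 1** — `<path>` regular polygon, stroke `#ff0000` → cut (S879, F969). Machine vertices: (224.54,186.06) → (173.31,122.41) → (109.66,173.64) → (160.89,237.29) → (224.54,186.06). Closed: final G1 returns to the first vertex.

**Shape 2** — `<polygon>` rectangle, stroke `#ff0000` → cut (S879, F969). Machine vertices: (26.41,176.62) → (143.66,176.62) → (143.66,95.99) → (26.41,95.99) → (26.41,176.62). Closed: final G1 returns to the first vertex.

**Shape 3** — `<path>` open polyline, stroke `#ff0000` → cut (S879, F969). Machine vertices: (18.47,124.36) → (228.92,137.26) → (81.01,75.84) → (95.71,52.30) → (159.38,192.98) → (85.65,180.95). Open path.

**Shape 4** — `<path>` cubic bezier, stroke `#ff0000` → cut (S879, F969). Control points (SVG): P0=(101.14,105.34), P1=(114.20,111.75), P2=(113.14,66.87), P3=(138.92,49.07); sampled at t=k/5. Machine vertices: (101.14,174.13) → (107.61,175.81) → (112.66,186.04) → (118.25,201.06) → (126.35,217.10) → (138.92,230.40). Open path.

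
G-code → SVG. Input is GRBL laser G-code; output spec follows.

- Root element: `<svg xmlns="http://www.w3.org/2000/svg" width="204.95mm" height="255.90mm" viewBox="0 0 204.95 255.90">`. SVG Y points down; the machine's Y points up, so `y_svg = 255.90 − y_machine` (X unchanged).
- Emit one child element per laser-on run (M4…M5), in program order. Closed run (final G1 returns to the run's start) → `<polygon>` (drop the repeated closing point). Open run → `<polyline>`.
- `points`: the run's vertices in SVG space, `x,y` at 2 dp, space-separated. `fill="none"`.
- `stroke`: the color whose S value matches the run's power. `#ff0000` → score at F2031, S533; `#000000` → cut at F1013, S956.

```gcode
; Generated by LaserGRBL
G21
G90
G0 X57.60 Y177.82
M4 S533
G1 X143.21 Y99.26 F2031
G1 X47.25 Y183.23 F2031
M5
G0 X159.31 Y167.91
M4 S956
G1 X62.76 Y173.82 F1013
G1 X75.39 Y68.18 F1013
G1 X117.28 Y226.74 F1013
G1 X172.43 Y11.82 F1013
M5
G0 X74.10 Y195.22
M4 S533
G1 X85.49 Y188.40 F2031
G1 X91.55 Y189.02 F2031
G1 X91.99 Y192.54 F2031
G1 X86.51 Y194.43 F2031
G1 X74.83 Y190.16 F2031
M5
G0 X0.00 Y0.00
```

Machine Y-up, SVG Y-down with viewBox height 255.90, so y_svg = 255.90 − y_machine; X carries over.

Run 1: the run's S533 means `#ff0000` (score). The run is open, so emit a `<polyline>` with points (Y-flipped): 57.60,78.08 143.21,156.64 47.25,72.67.

Run 2: the run's S956 means `#000000` (cut). The run is open, so emit a `<polyline>` with points (Y-flipped): 159.31,87.99 62.76,82.08 75.39,187.72 117.28,29.16 172.43,244.08.

Run 3: power S533 maps to stroke `#ff0000` (score). The run is open, so emit a `<polyline>` with points (Y-flipped): 74.10,60.68 85.49,67.50 91.55,66.88 91.99,63.36 86.51,61.47 74.83,65.74.

<svg xmlns="http://www.w3.org/2000/svg" width="204.95mm" height="255.90mm" viewBox="0 0 204.95 255.90">
  <polyline points="57.60,78.08 143.21,156.64 47.25,72.67" fill="none" stroke="#ff0000"/>
  <polyline points="159.31,87.99 62.76,82.08 75.39,187.72 117.28,29.16 172.43,244.08" fill="none" stroke="#000000"/>
  <polyline points="74.10,60.68 85.49,67.50 91.55,66.88 91.99,63.36 86.51,61.47 74.83,65.74" fill="none" stroke="#ff0000"/>
</svg>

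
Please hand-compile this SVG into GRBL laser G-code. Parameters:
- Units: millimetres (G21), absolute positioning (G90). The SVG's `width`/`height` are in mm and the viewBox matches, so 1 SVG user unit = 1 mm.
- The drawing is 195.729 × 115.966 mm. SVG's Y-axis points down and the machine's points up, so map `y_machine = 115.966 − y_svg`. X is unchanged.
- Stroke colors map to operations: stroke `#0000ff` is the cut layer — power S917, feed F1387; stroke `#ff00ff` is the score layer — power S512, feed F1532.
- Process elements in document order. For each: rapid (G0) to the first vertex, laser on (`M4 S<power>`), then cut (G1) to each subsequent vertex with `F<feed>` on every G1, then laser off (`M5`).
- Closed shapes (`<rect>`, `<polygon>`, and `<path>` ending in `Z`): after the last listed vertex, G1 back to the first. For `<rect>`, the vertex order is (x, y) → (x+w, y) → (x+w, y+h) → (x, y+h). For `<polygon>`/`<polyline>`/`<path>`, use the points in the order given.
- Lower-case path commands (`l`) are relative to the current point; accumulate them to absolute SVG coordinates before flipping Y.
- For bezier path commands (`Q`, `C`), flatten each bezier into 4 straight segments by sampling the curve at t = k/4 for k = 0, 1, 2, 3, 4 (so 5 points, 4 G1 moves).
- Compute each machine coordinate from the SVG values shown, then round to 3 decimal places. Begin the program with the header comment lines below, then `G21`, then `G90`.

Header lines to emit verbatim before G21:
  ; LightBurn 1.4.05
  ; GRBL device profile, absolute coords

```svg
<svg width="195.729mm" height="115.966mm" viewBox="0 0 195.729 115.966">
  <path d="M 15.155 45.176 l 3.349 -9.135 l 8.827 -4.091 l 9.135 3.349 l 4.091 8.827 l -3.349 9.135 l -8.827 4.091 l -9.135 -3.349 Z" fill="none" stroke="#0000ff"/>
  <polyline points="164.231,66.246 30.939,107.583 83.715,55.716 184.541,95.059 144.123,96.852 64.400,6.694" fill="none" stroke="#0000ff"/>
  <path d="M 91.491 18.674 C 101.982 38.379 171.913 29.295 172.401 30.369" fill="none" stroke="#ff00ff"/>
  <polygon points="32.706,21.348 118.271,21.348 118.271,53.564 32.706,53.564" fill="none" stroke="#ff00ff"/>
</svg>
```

; LightBurn 1.4.05
; GRBL device profile, absolute coords
G21
G90
G0 X15.155 Y70.790
M4 S917
G1 X18.504 Y79.925 F1387
G1 X27.331 Y84.016 F1387
G1 X36.466 Y80.667 F1387
G1 X40.557 Y71.840 F1387
G1 X37.208 Y62.705 F1387
G1 X28.381 Y58.614 F1387
G1 X19.246 Y61.963 F1387
G1 X15.155 Y70.790 F1387
M5
G0 X164.231 Y49.720
M4 S917
G1 X30.939 Y8.383 F1387
G1 X83.715 Y60.250 F1387
G1 X184.541 Y20.907 F1387
G1 X144.123 Y19.114 F1387
G1 X64.400 Y109.272 F1387
M5
G0 X91.491 Y97.292
M4 S512
G1 X108.490 Y87.303 F1532
G1 X135.697 Y84.458 F1532
G1 X161.028 Y85.106 F1532
G1 X172.401 Y85.597 F1532
M5
G0 X32.706 Y94.618
M4 S512
G1 X118.271 Y94.618 F1532
G1 X118.271 Y62.402 F1532
G1 X32.706 Y62.402 F1532
G1 X32.706 Y94.618 F1532
M5

1 u = 1 mm; y_m = 115.966 − y.

[1] `<path>` regular polygon, #0000ff→cut S917 F1387: (15.155,70.790) → (18.504,79.925) → (27.331,84.016) → (36.466,80.667) → (40.557,71.840) → (37.208,62.705) → (28.381,58.614) → (19.246,61.963) → (15.155,70.790) (closed)

[2] `<polyline>` open polyline, #0000ff→cut S917 F1387: (164.231,49.720) → (30.939,8.383) → (83.715,60.250) → (184.541,20.907) → (144.123,19.114) → (64.400,109.272)

[3] `<path>` cubic bezier, #ff00ff→score S512 F1532: (91.491,97.292) → (108.490,87.303) → (135.697,84.458) → (161.028,85.106) → (172.401,85.597)

[4] `<polygon>` rectangle, #ff00ff→score S512 F1532: (32.706,94.618) → (118.271,94.618) → (118.271,62.402) → (32.706,62.402) → (32.706,94.618) (closed)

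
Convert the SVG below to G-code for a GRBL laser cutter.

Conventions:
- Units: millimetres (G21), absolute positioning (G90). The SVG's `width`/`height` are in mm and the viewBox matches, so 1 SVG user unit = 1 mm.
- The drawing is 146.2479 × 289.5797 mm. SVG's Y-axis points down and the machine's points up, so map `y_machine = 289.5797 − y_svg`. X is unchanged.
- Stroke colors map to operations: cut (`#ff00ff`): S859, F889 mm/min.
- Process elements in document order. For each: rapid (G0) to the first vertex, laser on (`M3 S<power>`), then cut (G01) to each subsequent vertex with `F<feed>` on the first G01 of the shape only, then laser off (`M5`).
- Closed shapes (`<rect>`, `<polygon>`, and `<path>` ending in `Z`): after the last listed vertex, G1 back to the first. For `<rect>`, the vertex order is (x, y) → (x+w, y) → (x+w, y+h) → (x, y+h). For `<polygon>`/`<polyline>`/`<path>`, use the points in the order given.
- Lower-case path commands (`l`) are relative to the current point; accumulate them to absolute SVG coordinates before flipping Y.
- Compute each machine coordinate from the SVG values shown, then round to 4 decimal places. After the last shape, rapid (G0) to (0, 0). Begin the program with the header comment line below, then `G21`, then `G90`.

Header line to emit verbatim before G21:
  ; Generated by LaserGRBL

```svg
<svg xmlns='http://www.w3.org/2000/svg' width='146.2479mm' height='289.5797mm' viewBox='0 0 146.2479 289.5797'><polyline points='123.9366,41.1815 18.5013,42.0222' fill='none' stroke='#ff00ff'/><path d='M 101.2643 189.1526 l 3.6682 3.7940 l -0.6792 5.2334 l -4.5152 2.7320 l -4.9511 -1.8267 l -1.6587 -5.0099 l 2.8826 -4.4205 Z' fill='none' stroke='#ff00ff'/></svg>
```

; Generated by LaserGRBL
G21
G90
G0 X123.9366 Y248.3982
M3 S859
G01 X18.5013 Y247.5575 F889
M5
G0 X101.2643 Y100.4271
M3 S859
G01 X104.9325 Y96.6331 F889
G01 X104.2533 Y91.3997
G01 X99.7381 Y88.6677
G01 X94.7870 Y90.4944
G01 X93.1283 Y95.5043
G01 X96.0109 Y99.9248
G01 X101.2643 Y100.4271
M5
G0 X0.0000 Y0.0000

viewBox `0 0 146.2479 289.5797` with mm width/height → 1 unit = 1 mm. Flip: y_m = 289.5797 − y_svg.

**Shape 1** — `<polyline>` line segment, stroke `#ff00ff` → cut (S859, F889). Machine vertices: (123.9366,248.3982) → (18.5013,247.5575). Open path.

**Shape 2** — `<path>` regular polygon, stroke `#ff00ff` → cut (S859, F889). Machine vertices: (101.2643,100.4271) → (104.9325,96.6331) → (104.2533,91.3997) → (99.7381,88.6677) → (94.7870,90.4944) → (93.1283,95.5043) → (96.0109,99.9248) → (101.2643,100.4271). Closed: final G1 returns to the first vertex.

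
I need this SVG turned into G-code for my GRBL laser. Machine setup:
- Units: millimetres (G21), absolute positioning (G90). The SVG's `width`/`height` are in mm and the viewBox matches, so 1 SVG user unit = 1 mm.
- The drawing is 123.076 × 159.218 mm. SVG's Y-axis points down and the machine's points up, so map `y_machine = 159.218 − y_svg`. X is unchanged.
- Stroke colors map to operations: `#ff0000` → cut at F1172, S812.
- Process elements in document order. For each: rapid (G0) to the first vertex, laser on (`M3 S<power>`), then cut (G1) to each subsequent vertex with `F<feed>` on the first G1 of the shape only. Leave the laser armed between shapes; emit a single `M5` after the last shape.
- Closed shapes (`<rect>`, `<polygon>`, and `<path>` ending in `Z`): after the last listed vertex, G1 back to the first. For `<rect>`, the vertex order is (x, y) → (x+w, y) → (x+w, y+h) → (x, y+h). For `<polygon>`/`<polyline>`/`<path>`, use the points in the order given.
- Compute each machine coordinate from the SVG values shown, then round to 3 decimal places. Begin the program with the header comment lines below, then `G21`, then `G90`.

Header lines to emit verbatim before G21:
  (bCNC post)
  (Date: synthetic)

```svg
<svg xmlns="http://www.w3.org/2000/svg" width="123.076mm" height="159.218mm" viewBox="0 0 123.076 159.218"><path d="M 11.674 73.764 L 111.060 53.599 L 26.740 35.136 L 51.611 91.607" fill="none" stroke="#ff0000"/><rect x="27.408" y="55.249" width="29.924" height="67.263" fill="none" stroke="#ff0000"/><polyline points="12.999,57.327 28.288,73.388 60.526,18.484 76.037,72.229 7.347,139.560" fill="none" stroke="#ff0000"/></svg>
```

viewBox `0 0 123.076 159.218` with mm width/height → 1 unit = 1 mm. Flip: y_m = 159.218 − y_svg.

**Shape 1** — `<path>` open polyline, stroke `#ff0000` → cut (S812, F1172). Machine vertices: (11.674,85.454) → (111.060,105.619) → (26.740,124.082) → (51.611,67.611). Open path.

**Shape 2** — `<rect>` rectangle, stroke `#ff0000` → cut (S812, F1172). Machine vertices: (27.408,103.969) → (57.332,103.969) → (57.332,36.706) → (27.408,36.706) → (27.408,103.969). Closed: final G1 returns to the first vertex.

**Shape 3** — `<polyline>` open polyline, stroke `#ff0000` → cut (S812, F1172). Machine vertices: (12.999,101.891) → (28.288,85.830) → (60.526,140.734) → (76.037,86.989) → (7.347,19.658). Open path.

(bCNC post)
(Date: synthetic)
G21
G90
G0 X11.674 Y85.454
M3 S812
G1 X111.060 Y105.619 F1172
G1 X26.740 Y124.082
G1 X51.611 Y67.611
G0 X27.408 Y103.969
M3 S812
G1 X57.332 Y103.969 F1172
G1 X57.332 Y36.706
G1 X27.408 Y36.706
G1 X27.408 Y103.969
G0 X12.999 Y101.891
M3 S812
G1 X28.288 Y85.830 F1172
G1 X60.526 Y140.734
G1 X76.037 Y86.989
G1 X7.347 Y19.658
M5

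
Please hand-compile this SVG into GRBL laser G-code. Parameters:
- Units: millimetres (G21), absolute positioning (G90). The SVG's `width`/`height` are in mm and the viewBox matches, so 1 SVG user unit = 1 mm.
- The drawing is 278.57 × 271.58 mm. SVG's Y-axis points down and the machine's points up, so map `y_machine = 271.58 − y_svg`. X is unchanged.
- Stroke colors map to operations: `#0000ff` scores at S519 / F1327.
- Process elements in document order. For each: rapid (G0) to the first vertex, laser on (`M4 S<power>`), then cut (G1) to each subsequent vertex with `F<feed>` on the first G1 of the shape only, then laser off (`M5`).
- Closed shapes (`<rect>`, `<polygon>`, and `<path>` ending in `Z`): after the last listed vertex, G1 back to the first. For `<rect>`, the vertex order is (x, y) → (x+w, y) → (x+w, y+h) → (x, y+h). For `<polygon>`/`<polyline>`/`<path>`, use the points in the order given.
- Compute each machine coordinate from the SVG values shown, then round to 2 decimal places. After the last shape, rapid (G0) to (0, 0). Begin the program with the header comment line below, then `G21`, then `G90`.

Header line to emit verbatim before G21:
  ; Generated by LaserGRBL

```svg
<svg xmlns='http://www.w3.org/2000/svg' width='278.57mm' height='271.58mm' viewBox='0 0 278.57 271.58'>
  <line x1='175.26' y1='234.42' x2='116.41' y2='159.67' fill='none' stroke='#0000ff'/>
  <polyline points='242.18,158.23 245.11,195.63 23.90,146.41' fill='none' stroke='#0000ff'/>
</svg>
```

viewBox `0 0 278.57 271.58` with mm width/height → 1 unit = 1 mm. Flip: y_m = 271.58 − y_svg.

**Shape 1** — `<line>` line segment, stroke `#0000ff` → score (S519, F1327). Machine vertices: (175.26,37.16) → (116.41,111.91). Open path.

**Shape 2** — `<polyline>` open polyline, stroke `#0000ff` → score (S519, F1327). Machine vertices: (242.18,113.35) → (245.11,75.95) → (23.90,125.17). Open path.

; Generated by LaserGRBL
G21
G90
G0 X175.26 Y37.16
M4 S519
G1 X116.41 Y111.91 F1327
M5
G0 X242.18 Y113.35
M4 S519
G1 X245.11 Y75.95 F1327
G1 X23.90 Y125.17
M5
G0 X0.00 Y0.00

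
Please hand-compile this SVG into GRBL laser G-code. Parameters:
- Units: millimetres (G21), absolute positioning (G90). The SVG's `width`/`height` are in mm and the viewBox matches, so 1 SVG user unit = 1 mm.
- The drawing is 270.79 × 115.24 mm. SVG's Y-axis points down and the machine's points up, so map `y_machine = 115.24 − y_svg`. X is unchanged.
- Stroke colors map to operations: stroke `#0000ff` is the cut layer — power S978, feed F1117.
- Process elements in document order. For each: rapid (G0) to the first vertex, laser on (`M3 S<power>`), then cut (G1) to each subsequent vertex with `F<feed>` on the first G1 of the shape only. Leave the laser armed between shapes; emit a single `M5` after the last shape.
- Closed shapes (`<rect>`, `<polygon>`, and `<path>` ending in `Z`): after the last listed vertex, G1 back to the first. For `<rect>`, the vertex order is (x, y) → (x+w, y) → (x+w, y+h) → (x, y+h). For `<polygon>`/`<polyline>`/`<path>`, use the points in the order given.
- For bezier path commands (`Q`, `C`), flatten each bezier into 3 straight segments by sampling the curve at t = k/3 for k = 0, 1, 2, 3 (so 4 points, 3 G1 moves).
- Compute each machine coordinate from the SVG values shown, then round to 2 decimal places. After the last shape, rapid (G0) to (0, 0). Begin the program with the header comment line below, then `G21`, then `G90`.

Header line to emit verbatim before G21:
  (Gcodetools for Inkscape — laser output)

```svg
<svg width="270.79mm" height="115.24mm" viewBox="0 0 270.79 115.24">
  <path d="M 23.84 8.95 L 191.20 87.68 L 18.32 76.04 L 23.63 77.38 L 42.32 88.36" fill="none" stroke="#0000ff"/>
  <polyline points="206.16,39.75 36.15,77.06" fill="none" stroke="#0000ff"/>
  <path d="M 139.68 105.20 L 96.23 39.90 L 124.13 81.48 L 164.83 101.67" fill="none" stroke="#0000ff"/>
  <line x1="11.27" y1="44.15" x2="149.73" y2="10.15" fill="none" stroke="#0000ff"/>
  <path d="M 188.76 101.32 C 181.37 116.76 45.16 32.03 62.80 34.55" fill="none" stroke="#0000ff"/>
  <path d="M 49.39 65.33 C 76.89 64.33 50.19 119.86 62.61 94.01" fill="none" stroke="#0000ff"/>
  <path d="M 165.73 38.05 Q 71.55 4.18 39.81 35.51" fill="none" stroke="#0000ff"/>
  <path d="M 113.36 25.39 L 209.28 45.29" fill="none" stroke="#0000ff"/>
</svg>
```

(Gcodetools for Inkscape — laser output)
G21
G90
G0 X23.84 Y106.29
M3 S978
G1 X191.20 Y27.56 F1117
G1 X18.32 Y39.20
G1 X23.63 Y37.86
G1 X42.32 Y26.88
G0 X206.16 Y75.49
M3 S978
G1 X36.15 Y38.18 F1117
G0 X139.68 Y10.04
M3 S978
G1 X96.23 Y75.34 F1117
G1 X124.13 Y33.76
G1 X164.83 Y13.57
G0 X11.27 Y71.09
M3 S978
G1 X149.73 Y105.09 F1117
G0 X188.76 Y13.92
M3 S978
G1 X148.90 Y24.93 F1117
G1 X85.97 Y61.07
G1 X62.80 Y80.69
G0 X49.39 Y49.91
M3 S978
G1 X62.28 Y37.17 F1117
G1 X59.77 Y17.40
G1 X62.61 Y21.23
G0 X165.73 Y77.19
M3 S978
G1 X109.88 Y92.53 F1117
G1 X67.91 Y93.37
G1 X39.81 Y79.73
G0 X113.36 Y89.85
M3 S978
G1 X209.28 Y69.95 F1117
M5
G0 X0.00 Y0.00

Since the viewBox matches the mm dimensions, user units are millimetres directly. The only transform is the Y-flip y_m = 115.24 − y_svg.

Shape 1 is a open polyline drawn with `<path>`. Its stroke #0000ff means cut at S978, F1117. After flipping Y the toolpath is (23.84,106.29) → (191.20,27.56) → (18.32,39.20) → (23.63,37.86) → (42.32,26.88).

Shape 2 is a line segment drawn with `<polyline>`. Its stroke #0000ff means cut at S978, F1117. After flipping Y the toolpath is (206.16,75.49) → (36.15,38.18).

Shape 3 is a open polyline drawn with `<path>`. Its stroke #0000ff means cut at S978, F1117. After flipping Y the toolpath is (139.68,10.04) → (96.23,75.34) → (124.13,33.76) → (164.83,13.57).

Shape 4 is a line segment drawn with `<line>`. Its stroke #0000ff means cut at S978, F1117. After flipping Y the toolpath is (11.27,71.09) → (149.73,105.09).

Shape 5 is a cubic bezier drawn with `<path>`. Its stroke #0000ff means cut at S978, F1117. After flipping Y the toolpath is (188.76,13.92) → (148.90,24.93) → (85.97,61.07) → (62.80,80.69).

Shape 6 is a cubic bezier drawn with `<path>`. Its stroke #0000ff means cut at S978, F1117. After flipping Y the toolpath is (49.39,49.91) → (62.28,37.17) → (59.77,17.40) → (62.61,21.23).

Shape 7 is a quadratic bezier drawn with `<path>`. Its stroke #0000ff means cut at S978, F1117. After flipping Y the toolpath is (165.73,77.19) → (109.88,92.53) → (67.91,93.37) → (39.81,79.73).

Shape 8 is a line segment drawn with `<path>`. Its stroke #0000ff means cut at S978, F1117. After flipping Y the toolpath is (113.36,89.85) → (209.28,69.95).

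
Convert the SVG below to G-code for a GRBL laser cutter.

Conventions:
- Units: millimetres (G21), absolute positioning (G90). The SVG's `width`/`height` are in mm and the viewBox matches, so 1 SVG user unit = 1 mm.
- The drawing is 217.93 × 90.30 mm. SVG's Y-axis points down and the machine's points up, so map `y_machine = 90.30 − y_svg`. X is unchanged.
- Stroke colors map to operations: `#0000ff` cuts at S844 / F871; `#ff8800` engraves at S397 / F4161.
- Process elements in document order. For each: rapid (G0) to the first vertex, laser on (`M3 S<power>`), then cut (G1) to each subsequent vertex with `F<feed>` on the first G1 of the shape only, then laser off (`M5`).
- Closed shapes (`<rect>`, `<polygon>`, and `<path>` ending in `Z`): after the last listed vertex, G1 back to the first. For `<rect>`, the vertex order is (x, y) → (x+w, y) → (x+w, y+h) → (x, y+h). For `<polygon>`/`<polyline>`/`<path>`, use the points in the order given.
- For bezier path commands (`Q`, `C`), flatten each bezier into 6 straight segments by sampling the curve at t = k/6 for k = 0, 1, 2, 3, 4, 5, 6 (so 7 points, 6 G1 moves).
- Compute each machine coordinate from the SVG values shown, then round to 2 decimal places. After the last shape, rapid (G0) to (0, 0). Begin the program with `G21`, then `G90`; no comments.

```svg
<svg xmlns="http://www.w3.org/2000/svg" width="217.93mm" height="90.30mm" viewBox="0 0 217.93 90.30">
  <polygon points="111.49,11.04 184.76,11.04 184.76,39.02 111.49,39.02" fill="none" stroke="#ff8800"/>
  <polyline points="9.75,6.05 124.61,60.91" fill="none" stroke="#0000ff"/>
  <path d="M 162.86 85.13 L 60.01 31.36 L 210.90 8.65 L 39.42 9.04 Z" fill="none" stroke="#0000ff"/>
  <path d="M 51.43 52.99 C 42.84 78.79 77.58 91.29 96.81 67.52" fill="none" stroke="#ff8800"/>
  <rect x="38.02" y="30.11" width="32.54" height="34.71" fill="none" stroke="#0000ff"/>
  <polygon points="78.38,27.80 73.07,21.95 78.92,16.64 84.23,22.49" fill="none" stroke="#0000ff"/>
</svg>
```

viewBox `0 0 217.93 90.30` with mm width/height → 1 unit = 1 mm. Flip: y_m = 90.30 − y_svg.

**Shape 1** — `<polygon>` rectangle, stroke `#ff8800` → engrave (S397, F4161). Machine vertices: (111.49,79.26) → (184.76,79.26) → (184.76,51.28) → (111.49,51.28) → (111.49,79.26). Closed: final G1 returns to the first vertex.

**Shape 2** — `<polyline>` line segment, stroke `#0000ff` → cut (S844, F871). Machine vertices: (9.75,84.25) → (124.61,29.39). Open path.

**Shape 3** — `<path>` closed polygon, stroke `#0000ff` → cut (S844, F871). Machine vertices: (162.86,5.17) → (60.01,58.94) → (210.90,81.65) → (39.42,81.26) → (162.86,5.17). Closed: final G1 returns to the first vertex.

**Shape 4** — `<path>` cubic bezier, stroke `#ff8800` → engrave (S397, F4161). Control points (SVG): P0=(51.43,52.99), P1=(42.84,78.79), P2=(77.58,91.29), P3=(96.81,67.52); sampled at t=k/6. Machine vertices: (51.43,37.31) → (50.47,25.62) → (55.10,16.79) → (63.69,11.46) → (74.59,10.25) → (86.17,13.81) → (96.81,22.78). Open path.

**Shape 5** — `<rect>` rectangle, stroke `#0000ff` → cut (S844, F871). Machine vertices: (38.02,60.19) → (70.56,60.19) → (70.56,25.48) → (38.02,25.48) → (38.02,60.19). Closed: final G1 returns to the first vertex.

**Shape 6** — `<polygon>` regular polygon, stroke `#0000ff` → cut (S844, F871). Machine vertices: (78.38,62.50) → (73.07,68.35) → (78.92,73.66) → (84.23,67.81) → (78.38,62.50). Closed: final G1 returns to the first vertex.

G21
G90
G0 X111.49 Y79.26
M3 S397
G1 X184.76 Y79.26 F4161
G1 X184.76 Y51.28
G1 X111.49 Y51.28
G1 X111.49 Y79.26
M5
G0 X9.75 Y84.25
M3 S844
G1 X124.61 Y29.39 F871
M5
G0 X162.86 Y5.17
M3 S844
G1 X60.01 Y58.94 F871
G1 X210.90 Y81.65
G1 X39.42 Y81.26
G1 X162.86 Y5.17
M5
G0 X51.43 Y37.31
M3 S397
G1 X50.47 Y25.62 F4161
G1 X55.10 Y16.79
G1 X63.69 Y11.46
G1 X74.59 Y10.25
G1 X86.17 Y13.81
G1 X96.81 Y22.78
M5
G0 X38.02 Y60.19
M3 S844
G1 X70.56 Y60.19 F871
G1 X70.56 Y25.48
G1 X38.02 Y25.48
G1 X38.02 Y60.19
M5
G0 X78.38 Y62.50
M3 S844
G1 X73.07 Y68.35 F871
G1 X78.92 Y73.66
G1 X84.23 Y67.81
G1 X78.38 Y62.50
M5
G0 X0.00 Y0.00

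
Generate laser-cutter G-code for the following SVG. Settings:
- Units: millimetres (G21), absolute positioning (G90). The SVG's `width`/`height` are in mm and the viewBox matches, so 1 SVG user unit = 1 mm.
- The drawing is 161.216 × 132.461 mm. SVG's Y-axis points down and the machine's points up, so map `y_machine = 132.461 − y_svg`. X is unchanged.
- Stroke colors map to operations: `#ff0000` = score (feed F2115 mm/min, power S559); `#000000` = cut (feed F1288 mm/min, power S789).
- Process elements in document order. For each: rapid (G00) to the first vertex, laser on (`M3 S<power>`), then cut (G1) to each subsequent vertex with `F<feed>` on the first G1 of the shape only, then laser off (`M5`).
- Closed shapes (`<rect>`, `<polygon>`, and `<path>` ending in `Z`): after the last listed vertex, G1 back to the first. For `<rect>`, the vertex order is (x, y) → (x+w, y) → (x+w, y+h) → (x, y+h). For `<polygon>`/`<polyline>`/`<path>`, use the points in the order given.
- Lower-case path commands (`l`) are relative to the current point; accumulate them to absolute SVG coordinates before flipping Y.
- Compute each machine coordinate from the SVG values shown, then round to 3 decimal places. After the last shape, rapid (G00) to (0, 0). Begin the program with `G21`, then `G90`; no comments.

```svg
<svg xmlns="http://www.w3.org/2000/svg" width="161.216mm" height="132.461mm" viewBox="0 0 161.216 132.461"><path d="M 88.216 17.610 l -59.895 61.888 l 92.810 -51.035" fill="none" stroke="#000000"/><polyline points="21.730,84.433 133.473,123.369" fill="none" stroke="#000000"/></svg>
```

Since the viewBox matches the mm dimensions, user units are millimetres directly. The only transform is the Y-flip y_m = 132.461 − y_svg.

Shape 1 is a open polyline drawn with `<path>`. Its stroke #000000 means cut at S789, F1288. After flipping Y the toolpath is (88.216,114.851) → (28.321,52.963) → (121.131,103.998).

Shape 2 is a line segment drawn with `<polyline>`. Its stroke #000000 means cut at S789, F1288. After flipping Y the toolpath is (21.730,48.028) → (133.473,9.092).

G21
G90
G00 X88.216 Y114.851
M3 S789
G1 X28.321 Y52.963 F1288
G1 X121.131 Y103.998
M5
G00 X21.730 Y48.028
M3 S789
G1 X133.473 Y9.092 F1288
M5
G00 X0.000 Y0.000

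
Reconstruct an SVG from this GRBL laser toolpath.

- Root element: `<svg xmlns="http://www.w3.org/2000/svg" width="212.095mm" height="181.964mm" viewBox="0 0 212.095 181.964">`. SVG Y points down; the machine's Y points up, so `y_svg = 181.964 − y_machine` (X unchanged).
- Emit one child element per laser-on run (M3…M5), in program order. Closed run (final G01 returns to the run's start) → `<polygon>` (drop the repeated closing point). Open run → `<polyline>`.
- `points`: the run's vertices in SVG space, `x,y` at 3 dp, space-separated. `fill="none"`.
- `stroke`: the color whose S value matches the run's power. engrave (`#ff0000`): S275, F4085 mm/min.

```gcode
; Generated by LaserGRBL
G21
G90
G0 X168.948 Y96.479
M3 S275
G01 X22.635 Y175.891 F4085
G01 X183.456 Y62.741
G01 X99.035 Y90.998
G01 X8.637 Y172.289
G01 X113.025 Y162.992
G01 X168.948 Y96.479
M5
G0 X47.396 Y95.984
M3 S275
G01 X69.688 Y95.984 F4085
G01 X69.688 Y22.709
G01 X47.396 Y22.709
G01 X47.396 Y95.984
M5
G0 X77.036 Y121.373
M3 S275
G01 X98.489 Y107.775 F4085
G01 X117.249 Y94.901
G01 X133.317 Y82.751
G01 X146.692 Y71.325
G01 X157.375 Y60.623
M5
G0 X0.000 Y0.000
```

<svg xmlns="http://www.w3.org/2000/svg" width="212.095mm" height="181.964mm" viewBox="0 0 212.095 181.964">
  <polygon points="168.948,85.485 22.635,6.073 183.456,119.223 99.035,90.966 8.637,9.675 113.025,18.972" fill="none" stroke="#ff0000"/>
  <polygon points="47.396,85.980 69.688,85.980 69.688,159.255 47.396,159.255" fill="none" stroke="#ff0000"/>
  <polyline points="77.036,60.591 98.489,74.189 117.249,87.063 133.317,99.213 146.692,110.639 157.375,121.341" fill="none" stroke="#ff0000"/>
</svg>

Each laser-on run becomes one SVG element. Flip Y back into SVG space with y_svg = 181.964 − y_machine. Every run uses S275, so all elements get stroke `#ff0000` (engrave).

Run 1: The run returns to its start, so emit a `<polygon>` with points (Y-flipped): 168.948,85.485 22.635,6.073 183.456,119.223 99.035,90.966 8.637,9.675 113.025,18.972.

Run 2: The run returns to its start, so emit a `<polygon>` with points (Y-flipped): 47.396,85.980 69.688,85.980 69.688,159.255 47.396,159.255.

Run 3: The run is open, so emit a `<polyline>` with points (Y-flipped): 77.036,60.591 98.489,74.189 117.249,87.063 133.317,99.213 146.692,110.639 157.375,121.341.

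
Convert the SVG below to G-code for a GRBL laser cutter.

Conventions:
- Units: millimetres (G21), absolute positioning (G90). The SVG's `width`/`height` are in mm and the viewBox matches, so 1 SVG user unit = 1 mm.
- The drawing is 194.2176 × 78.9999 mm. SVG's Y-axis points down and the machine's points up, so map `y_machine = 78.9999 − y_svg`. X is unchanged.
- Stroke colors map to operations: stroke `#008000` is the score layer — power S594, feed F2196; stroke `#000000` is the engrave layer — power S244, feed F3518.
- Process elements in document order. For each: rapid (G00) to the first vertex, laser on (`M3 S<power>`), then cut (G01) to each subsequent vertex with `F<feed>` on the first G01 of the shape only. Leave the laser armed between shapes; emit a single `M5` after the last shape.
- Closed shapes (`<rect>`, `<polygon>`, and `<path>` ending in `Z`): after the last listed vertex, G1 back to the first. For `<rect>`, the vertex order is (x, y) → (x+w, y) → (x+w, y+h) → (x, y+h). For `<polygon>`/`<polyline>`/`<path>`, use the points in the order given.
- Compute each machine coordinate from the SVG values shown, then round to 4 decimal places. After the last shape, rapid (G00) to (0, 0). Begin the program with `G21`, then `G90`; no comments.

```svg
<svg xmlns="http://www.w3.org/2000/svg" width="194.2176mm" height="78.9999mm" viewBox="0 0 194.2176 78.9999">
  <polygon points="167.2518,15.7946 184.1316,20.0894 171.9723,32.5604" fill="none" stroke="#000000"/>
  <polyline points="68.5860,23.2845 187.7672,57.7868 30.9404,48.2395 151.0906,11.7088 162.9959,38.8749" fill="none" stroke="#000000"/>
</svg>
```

Since the viewBox matches the mm dimensions, user units are millimetres directly. The only transform is the Y-flip y_m = 78.9999 − y_svg.

Shape 1 is a regular polygon drawn with `<polygon>`. Its stroke #000000 means engrave at S244, F3518. After flipping Y the toolpath is (167.2518,63.2053) → (184.1316,58.9105) → (171.9723,46.4395) → (167.2518,63.2053), returning to the start.

Shape 2 is a open polyline drawn with `<polyline>`. Its stroke #000000 means engrave at S244, F3518. After flipping Y the toolpath is (68.5860,55.7154) → (187.7672,21.2131) → (30.9404,30.7604) → (151.0906,67.2911) → (162.9959,40.1250).

G21
G90
G00 X167.2518 Y63.2053
M3 S244
G01 X184.1316 Y58.9105 F3518
G01 X171.9723 Y46.4395
G01 X167.2518 Y63.2053
G00 X68.5860 Y55.7154
M3 S244
G01 X187.7672 Y21.2131 F3518
G01 X30.9404 Y30.7604
G01 X151.0906 Y67.2911
G01 X162.9959 Y40.1250
M5
G00 X0.0000 Y0.0000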